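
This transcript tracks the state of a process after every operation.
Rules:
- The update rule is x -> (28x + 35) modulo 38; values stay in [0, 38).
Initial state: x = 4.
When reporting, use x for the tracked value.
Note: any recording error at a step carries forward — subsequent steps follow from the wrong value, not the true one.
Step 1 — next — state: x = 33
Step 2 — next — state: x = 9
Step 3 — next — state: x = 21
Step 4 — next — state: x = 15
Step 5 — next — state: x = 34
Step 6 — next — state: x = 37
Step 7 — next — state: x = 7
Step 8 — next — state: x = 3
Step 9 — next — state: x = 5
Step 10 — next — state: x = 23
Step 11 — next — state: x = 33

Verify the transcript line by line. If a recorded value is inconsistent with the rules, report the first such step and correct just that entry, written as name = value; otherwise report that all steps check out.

step 5, x = 37

Step 1: x = (28*4 + 35) mod 38 = 33 — exactly as logged.
Step 2: x = (28*33 + 35) mod 38 = 9 — same as recorded.
Step 3: x = (28*9 + 35) mod 38 = 21 — exactly as logged.
Step 4: x = (28*21 + 35) mod 38 = 15 — agrees with the transcript.
Step 5: x = (28*15 + 35) mod 38 = 37 — the entry is off here.
First incorrect step: 5; the correct value is x = 37.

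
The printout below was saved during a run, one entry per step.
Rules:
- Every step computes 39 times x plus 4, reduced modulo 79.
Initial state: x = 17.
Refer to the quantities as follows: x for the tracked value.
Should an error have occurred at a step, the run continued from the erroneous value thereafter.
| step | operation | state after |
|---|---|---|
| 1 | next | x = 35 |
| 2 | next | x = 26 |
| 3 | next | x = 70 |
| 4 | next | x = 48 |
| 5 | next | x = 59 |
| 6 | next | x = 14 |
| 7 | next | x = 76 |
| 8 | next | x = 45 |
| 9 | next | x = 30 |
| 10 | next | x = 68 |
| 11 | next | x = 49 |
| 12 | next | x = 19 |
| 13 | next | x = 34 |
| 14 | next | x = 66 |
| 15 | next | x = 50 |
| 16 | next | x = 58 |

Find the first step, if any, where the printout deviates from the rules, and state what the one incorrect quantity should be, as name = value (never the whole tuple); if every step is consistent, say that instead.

1. x = (39*17 + 4) mod 79 = 35 (matches)
2. x = (39*35 + 4) mod 79 = 26 (no discrepancy)
3. x = (39*26 + 4) mod 79 = 70 (no discrepancy)
4. x = (39*70 + 4) mod 79 = 48 (consistent with the printout)
5. x = (39*48 + 4) mod 79 = 59 (confirmed correct)
6. x = (39*59 + 4) mod 79 = 14 (exactly as logged)
7. x = (39*14 + 4) mod 79 = 76 (checks out)
8. x = (39*76 + 4) mod 79 = 45 (consistent with the printout)
9. x = (39*45 + 4) mod 79 = 21 (the entry is off here)
First incorrect step: 9; the correct value is x = 21.

step 9, x = 21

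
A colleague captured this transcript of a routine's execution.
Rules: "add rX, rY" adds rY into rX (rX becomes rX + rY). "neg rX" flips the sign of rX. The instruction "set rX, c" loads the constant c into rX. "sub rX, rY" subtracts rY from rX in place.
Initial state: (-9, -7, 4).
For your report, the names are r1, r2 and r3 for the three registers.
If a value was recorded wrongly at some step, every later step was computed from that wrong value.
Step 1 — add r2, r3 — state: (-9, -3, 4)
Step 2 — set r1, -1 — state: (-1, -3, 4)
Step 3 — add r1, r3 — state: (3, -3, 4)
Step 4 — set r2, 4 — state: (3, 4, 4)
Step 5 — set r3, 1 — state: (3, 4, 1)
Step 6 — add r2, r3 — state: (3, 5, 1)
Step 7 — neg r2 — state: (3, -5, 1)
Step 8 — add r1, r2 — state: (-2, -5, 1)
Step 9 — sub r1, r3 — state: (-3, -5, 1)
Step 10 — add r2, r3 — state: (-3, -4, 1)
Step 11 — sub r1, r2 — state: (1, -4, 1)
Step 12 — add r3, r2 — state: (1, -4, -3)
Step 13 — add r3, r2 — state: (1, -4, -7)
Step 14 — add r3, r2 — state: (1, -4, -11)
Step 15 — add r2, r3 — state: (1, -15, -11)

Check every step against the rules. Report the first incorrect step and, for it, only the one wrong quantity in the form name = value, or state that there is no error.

1. r2 = -7 + 4 = -3 (in agreement)
2. r1 = -1 (consistent with the transcript)
3. r1 = -1 + 4 = 3 (same as recorded)
4. r2 = 4 (agrees with the transcript)
5. r3 = 1 (in agreement)
6. r2 = 4 + 1 = 5 (same as recorded)
7. r2 = -(5) = -5 (consistent with the transcript)
8. r1 = 3 + -5 = -2 (checks out)
9. r1 = -2 - 1 = -3 (in agreement)
10. r2 = -5 + 1 = -4 (in agreement)
11. r1 = -3 - -4 = 1 (confirmed correct)
12. r3 = 1 + -4 = -3 (same as recorded)
13. r3 = -3 + -4 = -7 (confirmed correct)
14. r3 = -7 + -4 = -11 (same as recorded)
15. r2 = -4 + -11 = -15 (matches)
The whole run recomputes cleanly — no discrepancies.

no error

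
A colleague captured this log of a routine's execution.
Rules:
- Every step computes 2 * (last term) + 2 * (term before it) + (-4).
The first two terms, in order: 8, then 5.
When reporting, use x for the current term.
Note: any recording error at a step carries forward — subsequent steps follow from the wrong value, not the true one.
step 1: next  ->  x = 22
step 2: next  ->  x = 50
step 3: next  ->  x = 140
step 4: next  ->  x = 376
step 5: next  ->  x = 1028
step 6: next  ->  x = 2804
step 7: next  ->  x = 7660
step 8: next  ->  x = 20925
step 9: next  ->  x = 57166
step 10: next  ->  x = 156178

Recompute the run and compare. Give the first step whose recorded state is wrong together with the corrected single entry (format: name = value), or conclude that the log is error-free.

step 8, x = 20924

Recomputing the run from the initial state:
step 1: x = 22
step 2: x = 50
step 3: x = 140
step 4: x = 376
step 5: x = 1028
step 6: x = 2804
step 7: x = 7660
step 8: x = 20924
step 9: x = 57164
step 10: x = 156172
The first disagreement with the log is at step 8, where the value should be x = 20924.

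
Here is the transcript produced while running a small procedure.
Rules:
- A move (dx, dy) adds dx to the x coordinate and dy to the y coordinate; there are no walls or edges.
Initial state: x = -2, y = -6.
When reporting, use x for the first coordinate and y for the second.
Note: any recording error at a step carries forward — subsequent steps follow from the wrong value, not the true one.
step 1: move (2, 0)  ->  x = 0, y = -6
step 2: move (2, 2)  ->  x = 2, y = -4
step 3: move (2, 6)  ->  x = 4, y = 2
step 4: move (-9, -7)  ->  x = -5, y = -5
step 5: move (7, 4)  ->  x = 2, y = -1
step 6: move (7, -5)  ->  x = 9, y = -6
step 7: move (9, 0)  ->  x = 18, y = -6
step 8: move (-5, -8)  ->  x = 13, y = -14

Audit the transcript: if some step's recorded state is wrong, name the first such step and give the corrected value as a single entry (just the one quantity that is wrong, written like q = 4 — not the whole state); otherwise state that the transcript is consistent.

no error

Recomputing the run from the initial state:
step 1: x = 0, y = -6
step 2: x = 2, y = -4
step 3: x = 4, y = 2
step 4: x = -5, y = -5
step 5: x = 2, y = -1
step 6: x = 9, y = -6
step 7: x = 18, y = -6
step 8: x = 13, y = -14
This matches the transcript at every step.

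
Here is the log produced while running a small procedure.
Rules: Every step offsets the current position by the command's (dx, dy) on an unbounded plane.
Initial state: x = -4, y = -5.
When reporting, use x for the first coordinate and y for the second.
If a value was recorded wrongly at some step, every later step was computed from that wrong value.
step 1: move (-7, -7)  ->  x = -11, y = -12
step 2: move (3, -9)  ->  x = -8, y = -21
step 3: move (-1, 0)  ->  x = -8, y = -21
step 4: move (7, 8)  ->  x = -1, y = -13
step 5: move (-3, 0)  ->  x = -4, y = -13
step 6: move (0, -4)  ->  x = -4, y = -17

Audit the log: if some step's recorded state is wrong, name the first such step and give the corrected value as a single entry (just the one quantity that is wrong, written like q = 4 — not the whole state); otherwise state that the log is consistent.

step 1: x = -4 + (-7) = -11, y = -5 + (-7) = -12 -> exactly as logged
step 2: x = -11 + (3) = -8, y = -12 + (-9) = -21 -> exactly as logged
step 3: x = -8 + (-1) = -9, y = -21 + (0) = -21 -> the log disagrees here
That makes step 3 the first incorrect line — x = -9 is what it should show.

step 3, x = -9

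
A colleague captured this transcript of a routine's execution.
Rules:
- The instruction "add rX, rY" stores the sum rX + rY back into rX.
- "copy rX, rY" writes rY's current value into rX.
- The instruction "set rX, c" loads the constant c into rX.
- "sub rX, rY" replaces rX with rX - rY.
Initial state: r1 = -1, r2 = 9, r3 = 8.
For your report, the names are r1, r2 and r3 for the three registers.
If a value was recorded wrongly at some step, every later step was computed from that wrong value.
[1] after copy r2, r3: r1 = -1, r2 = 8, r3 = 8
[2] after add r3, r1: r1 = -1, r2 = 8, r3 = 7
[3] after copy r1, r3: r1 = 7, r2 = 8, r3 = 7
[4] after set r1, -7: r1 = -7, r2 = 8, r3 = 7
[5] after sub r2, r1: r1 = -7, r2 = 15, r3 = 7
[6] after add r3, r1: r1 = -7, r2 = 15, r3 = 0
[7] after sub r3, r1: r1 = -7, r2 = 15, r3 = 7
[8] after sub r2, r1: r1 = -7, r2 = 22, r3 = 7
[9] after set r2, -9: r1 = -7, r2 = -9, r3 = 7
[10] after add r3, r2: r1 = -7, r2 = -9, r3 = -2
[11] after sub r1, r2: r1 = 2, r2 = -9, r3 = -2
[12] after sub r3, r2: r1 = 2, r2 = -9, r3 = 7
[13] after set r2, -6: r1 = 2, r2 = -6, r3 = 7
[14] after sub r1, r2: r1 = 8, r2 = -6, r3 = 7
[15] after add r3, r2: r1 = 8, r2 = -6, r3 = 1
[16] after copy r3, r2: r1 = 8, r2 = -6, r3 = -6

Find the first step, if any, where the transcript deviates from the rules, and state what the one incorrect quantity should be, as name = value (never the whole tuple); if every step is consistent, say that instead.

Recomputing the run from the initial state:
step 1: r1 = -1, r2 = 8, r3 = 8
step 2: r1 = -1, r2 = 8, r3 = 7
step 3: r1 = 7, r2 = 8, r3 = 7
step 4: r1 = -7, r2 = 8, r3 = 7
step 5: r1 = -7, r2 = 15, r3 = 7
step 6: r1 = -7, r2 = 15, r3 = 0
step 7: r1 = -7, r2 = 15, r3 = 7
step 8: r1 = -7, r2 = 22, r3 = 7
step 9: r1 = -7, r2 = -9, r3 = 7
step 10: r1 = -7, r2 = -9, r3 = -2
step 11: r1 = 2, r2 = -9, r3 = -2
step 12: r1 = 2, r2 = -9, r3 = 7
step 13: r1 = 2, r2 = -6, r3 = 7
step 14: r1 = 8, r2 = -6, r3 = 7
step 15: r1 = 8, r2 = -6, r3 = 1
step 16: r1 = 8, r2 = -6, r3 = -6
This matches the transcript at every step.

no error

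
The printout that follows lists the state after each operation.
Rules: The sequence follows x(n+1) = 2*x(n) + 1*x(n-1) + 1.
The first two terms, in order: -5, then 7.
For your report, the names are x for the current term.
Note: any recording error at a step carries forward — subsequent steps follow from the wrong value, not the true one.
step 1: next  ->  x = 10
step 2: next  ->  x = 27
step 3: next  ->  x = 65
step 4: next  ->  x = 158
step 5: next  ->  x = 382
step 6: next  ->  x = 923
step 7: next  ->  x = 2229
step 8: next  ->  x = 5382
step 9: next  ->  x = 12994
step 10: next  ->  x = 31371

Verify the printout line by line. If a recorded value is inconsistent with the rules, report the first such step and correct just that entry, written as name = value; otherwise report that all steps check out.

Recomputing the run from the initial state:
step 1: x = 10
step 2: x = 28
step 3: x = 67
step 4: x = 163
step 5: x = 394
step 6: x = 952
step 7: x = 2299
step 8: x = 5551
step 9: x = 13402
step 10: x = 32356
The first disagreement with the printout is at step 2, where the value should be x = 28.

step 2, x = 28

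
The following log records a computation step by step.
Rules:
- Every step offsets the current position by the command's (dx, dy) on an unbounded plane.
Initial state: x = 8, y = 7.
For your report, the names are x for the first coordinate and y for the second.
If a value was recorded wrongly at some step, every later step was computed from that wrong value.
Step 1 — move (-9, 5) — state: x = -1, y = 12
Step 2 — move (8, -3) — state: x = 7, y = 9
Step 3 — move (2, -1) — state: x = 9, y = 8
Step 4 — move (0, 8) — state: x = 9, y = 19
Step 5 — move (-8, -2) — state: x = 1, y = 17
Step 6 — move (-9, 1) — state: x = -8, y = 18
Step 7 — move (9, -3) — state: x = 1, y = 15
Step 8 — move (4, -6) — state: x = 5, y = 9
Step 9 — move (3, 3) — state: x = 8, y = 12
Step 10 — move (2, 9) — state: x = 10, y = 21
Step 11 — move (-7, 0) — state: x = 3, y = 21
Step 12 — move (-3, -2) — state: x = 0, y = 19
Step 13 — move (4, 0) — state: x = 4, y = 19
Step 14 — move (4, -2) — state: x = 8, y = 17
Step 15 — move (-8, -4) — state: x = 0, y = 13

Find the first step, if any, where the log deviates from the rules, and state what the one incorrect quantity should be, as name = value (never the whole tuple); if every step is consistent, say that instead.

1. x = 8 + (-9) = -1, y = 7 + (5) = 12 (in agreement)
2. x = -1 + (8) = 7, y = 12 + (-3) = 9 (agrees with the log)
3. x = 7 + (2) = 9, y = 9 + (-1) = 8 (agrees with the log)
4. x = 9 + (0) = 9, y = 8 + (8) = 16 (this is not what the log shows)
Conclusion: step 4 carries the first error; the entry should be y = 16.

step 4, y = 16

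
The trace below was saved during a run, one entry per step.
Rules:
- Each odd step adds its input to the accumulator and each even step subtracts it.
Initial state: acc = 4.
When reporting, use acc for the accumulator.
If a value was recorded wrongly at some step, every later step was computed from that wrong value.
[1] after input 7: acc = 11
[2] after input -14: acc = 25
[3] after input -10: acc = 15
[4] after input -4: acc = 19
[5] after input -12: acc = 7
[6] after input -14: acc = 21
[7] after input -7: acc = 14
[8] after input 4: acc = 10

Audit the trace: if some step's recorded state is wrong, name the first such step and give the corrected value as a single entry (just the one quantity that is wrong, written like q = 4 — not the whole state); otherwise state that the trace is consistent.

no error

Step 1: acc = 4 + 7 = 11 — checks out.
Step 2: acc = 11 - -14 = 25 — confirmed correct.
Step 3: acc = 25 + -10 = 15 — same as recorded.
Step 4: acc = 15 - -4 = 19 — in agreement.
Step 5: acc = 19 + -12 = 7 — agrees with the trace.
Step 6: acc = 7 - -14 = 21 — confirmed correct.
Step 7: acc = 21 + -7 = 14 — agrees with the trace.
Step 8: acc = 14 - 4 = 10 — checks out.
Nothing is out of place; the run is error-free.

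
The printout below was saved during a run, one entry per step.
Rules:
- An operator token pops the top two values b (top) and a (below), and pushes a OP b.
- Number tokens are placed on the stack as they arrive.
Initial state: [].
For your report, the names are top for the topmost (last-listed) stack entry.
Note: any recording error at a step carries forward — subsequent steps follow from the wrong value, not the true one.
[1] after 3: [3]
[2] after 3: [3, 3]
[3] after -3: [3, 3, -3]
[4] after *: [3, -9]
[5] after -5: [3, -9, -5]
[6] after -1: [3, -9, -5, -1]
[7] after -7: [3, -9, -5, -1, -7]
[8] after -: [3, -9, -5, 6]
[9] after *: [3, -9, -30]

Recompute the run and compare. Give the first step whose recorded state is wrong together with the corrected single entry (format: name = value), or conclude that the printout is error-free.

no error

1. push 3: top = 3 (confirmed correct)
2. push 3: top = 3 (no discrepancy)
3. push -3: top = -3 (checks out)
4. 3 * -3 = -9 (same as recorded)
5. push -5: top = -5 (in agreement)
6. push -1: top = -1 (no discrepancy)
7. push -7: top = -7 (consistent with the printout)
8. -1 - -7 = 6 (consistent with the printout)
9. -5 * 6 = -30 (in agreement)
The whole run recomputes cleanly — no discrepancies.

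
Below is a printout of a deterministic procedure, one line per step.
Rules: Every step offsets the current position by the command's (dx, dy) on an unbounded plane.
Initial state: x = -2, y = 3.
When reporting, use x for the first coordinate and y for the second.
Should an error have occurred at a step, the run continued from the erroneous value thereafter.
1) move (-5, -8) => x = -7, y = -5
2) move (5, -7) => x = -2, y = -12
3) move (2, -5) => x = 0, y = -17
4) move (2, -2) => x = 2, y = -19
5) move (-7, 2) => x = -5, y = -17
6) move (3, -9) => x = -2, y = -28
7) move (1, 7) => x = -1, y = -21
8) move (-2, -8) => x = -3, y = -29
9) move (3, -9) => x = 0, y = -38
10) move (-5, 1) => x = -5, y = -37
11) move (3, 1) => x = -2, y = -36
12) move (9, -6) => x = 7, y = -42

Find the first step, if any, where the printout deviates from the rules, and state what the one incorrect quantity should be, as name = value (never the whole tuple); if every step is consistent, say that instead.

Step 1: x = -2 + (-5) = -7, y = 3 + (-8) = -5 — same as recorded.
Step 2: x = -7 + (5) = -2, y = -5 + (-7) = -12 — in agreement.
Step 3: x = -2 + (2) = 0, y = -12 + (-5) = -17 — matches.
Step 4: x = 0 + (2) = 2, y = -17 + (-2) = -19 — exactly as logged.
Step 5: x = 2 + (-7) = -5, y = -19 + (2) = -17 — in agreement.
Step 6: x = -5 + (3) = -2, y = -17 + (-9) = -26 — first mismatch against the printout.
The earliest wrong entry is at step 6: it should read y = -26.

step 6, y = -26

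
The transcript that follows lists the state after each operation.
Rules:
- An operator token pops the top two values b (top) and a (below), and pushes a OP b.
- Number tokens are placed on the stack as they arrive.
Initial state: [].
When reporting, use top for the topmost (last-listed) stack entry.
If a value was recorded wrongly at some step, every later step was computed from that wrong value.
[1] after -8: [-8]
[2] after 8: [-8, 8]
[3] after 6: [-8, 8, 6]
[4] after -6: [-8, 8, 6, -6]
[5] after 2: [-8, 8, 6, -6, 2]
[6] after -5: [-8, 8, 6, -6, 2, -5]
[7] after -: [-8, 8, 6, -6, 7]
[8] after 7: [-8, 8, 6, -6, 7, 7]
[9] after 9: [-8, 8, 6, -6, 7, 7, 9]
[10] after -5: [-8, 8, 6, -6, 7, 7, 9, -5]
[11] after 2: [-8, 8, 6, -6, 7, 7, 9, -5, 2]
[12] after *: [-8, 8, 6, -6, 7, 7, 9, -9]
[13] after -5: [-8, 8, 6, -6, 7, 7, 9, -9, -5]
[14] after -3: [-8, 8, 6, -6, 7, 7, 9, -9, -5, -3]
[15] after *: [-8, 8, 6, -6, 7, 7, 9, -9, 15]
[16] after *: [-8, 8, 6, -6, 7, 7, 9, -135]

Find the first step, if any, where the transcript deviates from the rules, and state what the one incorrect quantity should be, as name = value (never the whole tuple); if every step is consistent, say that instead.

step 12, top = -10

step 1: push -8: top = -8 -> matches
step 2: push 8: top = 8 -> no discrepancy
step 3: push 6: top = 6 -> same as recorded
step 4: push -6: top = -6 -> agrees with the transcript
step 5: push 2: top = 2 -> no discrepancy
step 6: push -5: top = -5 -> agrees with the transcript
step 7: 2 - -5 = 7 -> verified
step 8: push 7: top = 7 -> consistent with the transcript
step 9: push 9: top = 9 -> confirmed correct
step 10: push -5: top = -5 -> no discrepancy
step 11: push 2: top = 2 -> confirmed correct
step 12: -5 * 2 = -10 -> the transcript has a different value
So the first discrepancy is step 12, where the right value is top = -10.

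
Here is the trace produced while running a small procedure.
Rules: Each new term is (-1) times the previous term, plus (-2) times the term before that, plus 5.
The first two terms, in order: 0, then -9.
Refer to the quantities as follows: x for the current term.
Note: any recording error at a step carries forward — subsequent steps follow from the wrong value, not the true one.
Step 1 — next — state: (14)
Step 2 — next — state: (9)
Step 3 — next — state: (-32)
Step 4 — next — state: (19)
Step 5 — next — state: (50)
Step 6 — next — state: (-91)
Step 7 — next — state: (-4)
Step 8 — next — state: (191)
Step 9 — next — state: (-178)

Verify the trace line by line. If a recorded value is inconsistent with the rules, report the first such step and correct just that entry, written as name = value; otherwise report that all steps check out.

step 6, x = -83

Step 1: x = -1*(-9) + (-2)*(0) + (5) = 14 — no discrepancy.
Step 2: x = -1*(14) + (-2)*(-9) + (5) = 9 — verified.
Step 3: x = -1*(9) + (-2)*(14) + (5) = -32 — exactly as logged.
Step 4: x = -1*(-32) + (-2)*(9) + (5) = 19 — confirmed correct.
Step 5: x = -1*(19) + (-2)*(-32) + (5) = 50 — no discrepancy.
Step 6: x = -1*(50) + (-2)*(19) + (5) = -83 — the entry is off here.
The audit stops at step 6: the recorded entry is wrong and should be x = -83.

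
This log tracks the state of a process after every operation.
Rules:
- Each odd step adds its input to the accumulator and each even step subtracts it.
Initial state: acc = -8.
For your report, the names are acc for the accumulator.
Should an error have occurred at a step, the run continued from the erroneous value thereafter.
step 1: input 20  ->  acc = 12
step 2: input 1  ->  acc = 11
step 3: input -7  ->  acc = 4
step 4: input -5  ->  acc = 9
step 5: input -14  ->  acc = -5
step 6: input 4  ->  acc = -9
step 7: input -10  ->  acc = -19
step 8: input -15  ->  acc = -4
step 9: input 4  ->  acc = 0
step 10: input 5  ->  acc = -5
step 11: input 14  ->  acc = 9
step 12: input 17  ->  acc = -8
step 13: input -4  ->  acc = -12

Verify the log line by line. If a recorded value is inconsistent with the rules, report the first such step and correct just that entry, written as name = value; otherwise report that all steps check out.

no error

Step 1: acc = -8 + 20 = 12 — no discrepancy.
Step 2: acc = 12 - 1 = 11 — exactly as logged.
Step 3: acc = 11 + -7 = 4 — confirmed correct.
Step 4: acc = 4 - -5 = 9 — confirmed correct.
Step 5: acc = 9 + -14 = -5 — checks out.
Step 6: acc = -5 - 4 = -9 — verified.
Step 7: acc = -9 + -10 = -19 — exactly as logged.
Step 8: acc = -19 - -15 = -4 — agrees with the log.
Step 9: acc = -4 + 4 = 0 — confirmed correct.
Step 10: acc = 0 - 5 = -5 — consistent with the log.
Step 11: acc = -5 + 14 = 9 — in agreement.
Step 12: acc = 9 - 17 = -8 — checks out.
Step 13: acc = -8 + -4 = -12 — no discrepancy.
The recomputation confirms every line.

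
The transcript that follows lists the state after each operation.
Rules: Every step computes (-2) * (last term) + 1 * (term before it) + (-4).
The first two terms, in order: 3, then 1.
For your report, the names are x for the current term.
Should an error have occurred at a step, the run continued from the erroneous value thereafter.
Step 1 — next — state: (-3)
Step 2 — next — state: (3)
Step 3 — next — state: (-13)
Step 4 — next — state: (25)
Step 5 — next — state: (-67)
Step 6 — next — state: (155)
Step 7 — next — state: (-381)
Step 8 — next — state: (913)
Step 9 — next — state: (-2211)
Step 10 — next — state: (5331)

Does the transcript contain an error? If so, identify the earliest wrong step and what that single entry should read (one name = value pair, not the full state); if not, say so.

Step 1: x = -2*(1) + (1)*(3) + (-4) = -3 — checks out.
Step 2: x = -2*(-3) + (1)*(1) + (-4) = 3 — agrees with the transcript.
Step 3: x = -2*(3) + (1)*(-3) + (-4) = -13 — agrees with the transcript.
Step 4: x = -2*(-13) + (1)*(3) + (-4) = 25 — confirmed correct.
Step 5: x = -2*(25) + (1)*(-13) + (-4) = -67 — same as recorded.
Step 6: x = -2*(-67) + (1)*(25) + (-4) = 155 — same as recorded.
Step 7: x = -2*(155) + (1)*(-67) + (-4) = -381 — exactly as logged.
Step 8: x = -2*(-381) + (1)*(155) + (-4) = 913 — exactly as logged.
Step 9: x = -2*(913) + (1)*(-381) + (-4) = -2211 — confirmed correct.
Step 10: x = -2*(-2211) + (1)*(913) + (-4) = 5331 — same as recorded.
Each recorded entry agrees with the recomputation.

no error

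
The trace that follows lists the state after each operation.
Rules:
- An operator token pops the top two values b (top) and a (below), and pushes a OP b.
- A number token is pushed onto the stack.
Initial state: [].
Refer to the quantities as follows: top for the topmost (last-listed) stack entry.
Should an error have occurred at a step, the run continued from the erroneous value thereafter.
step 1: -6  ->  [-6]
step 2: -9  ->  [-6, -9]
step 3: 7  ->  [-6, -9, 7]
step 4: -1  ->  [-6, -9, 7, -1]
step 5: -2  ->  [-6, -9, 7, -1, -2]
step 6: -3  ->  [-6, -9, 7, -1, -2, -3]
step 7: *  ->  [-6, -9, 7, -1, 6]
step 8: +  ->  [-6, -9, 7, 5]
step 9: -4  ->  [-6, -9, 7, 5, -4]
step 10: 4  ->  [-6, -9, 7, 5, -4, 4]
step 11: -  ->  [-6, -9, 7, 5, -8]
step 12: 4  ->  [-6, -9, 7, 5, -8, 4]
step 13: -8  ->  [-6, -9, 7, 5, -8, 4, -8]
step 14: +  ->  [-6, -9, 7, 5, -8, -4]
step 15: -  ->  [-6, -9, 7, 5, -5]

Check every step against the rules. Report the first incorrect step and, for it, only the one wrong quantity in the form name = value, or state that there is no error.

step 15, top = -4

Step 1: push -6: top = -6 — agrees with the trace.
Step 2: push -9: top = -9 — verified.
Step 3: push 7: top = 7 — matches.
Step 4: push -1: top = -1 — exactly as logged.
Step 5: push -2: top = -2 — matches.
Step 6: push -3: top = -3 — checks out.
Step 7: -2 * -3 = 6 — verified.
Step 8: -1 + 6 = 5 — no discrepancy.
Step 9: push -4: top = -4 — no discrepancy.
Step 10: push 4: top = 4 — in agreement.
Step 11: -4 - 4 = -8 — confirmed correct.
Step 12: push 4: top = 4 — exactly as logged.
Step 13: push -8: top = -8 — confirmed correct.
Step 14: 4 + -8 = -4 — agrees with the trace.
Step 15: -8 - -4 = -4 — the recorded entry deviates here.
The earliest wrong entry is at step 15: it should read top = -4.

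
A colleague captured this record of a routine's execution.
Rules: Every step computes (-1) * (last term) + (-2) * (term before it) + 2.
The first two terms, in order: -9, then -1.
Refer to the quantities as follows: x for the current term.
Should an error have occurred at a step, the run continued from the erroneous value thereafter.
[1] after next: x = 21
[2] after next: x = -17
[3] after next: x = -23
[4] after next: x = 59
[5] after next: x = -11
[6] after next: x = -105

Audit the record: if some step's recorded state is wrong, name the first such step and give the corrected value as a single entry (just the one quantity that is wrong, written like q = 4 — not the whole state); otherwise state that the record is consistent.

no error

Step 1: x = -1*(-1) + (-2)*(-9) + (2) = 21 — verified.
Step 2: x = -1*(21) + (-2)*(-1) + (2) = -17 — in agreement.
Step 3: x = -1*(-17) + (-2)*(21) + (2) = -23 — same as recorded.
Step 4: x = -1*(-23) + (-2)*(-17) + (2) = 59 — checks out.
Step 5: x = -1*(59) + (-2)*(-23) + (2) = -11 — in agreement.
Step 6: x = -1*(-11) + (-2)*(59) + (2) = -105 — confirmed correct.
Nothing is out of place; the run is error-free.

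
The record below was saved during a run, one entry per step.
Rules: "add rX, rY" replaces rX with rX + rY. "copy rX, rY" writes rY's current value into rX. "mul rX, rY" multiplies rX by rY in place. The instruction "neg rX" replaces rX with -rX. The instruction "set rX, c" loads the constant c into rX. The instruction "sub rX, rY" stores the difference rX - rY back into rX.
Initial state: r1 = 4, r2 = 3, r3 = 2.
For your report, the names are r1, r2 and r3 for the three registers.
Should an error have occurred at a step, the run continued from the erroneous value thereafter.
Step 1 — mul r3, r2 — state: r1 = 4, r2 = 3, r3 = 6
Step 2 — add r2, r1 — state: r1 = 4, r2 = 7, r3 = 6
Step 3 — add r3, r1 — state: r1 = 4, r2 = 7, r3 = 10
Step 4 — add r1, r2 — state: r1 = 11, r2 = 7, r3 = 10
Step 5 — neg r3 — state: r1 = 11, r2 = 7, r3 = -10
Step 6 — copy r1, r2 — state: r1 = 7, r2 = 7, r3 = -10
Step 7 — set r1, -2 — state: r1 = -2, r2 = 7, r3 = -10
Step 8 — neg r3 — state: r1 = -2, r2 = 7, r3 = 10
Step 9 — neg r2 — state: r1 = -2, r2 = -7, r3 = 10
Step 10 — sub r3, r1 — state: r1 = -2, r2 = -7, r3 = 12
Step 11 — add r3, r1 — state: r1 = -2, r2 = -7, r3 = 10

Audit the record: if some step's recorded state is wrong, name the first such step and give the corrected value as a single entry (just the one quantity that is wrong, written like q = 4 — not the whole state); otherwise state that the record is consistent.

1. r3 = 2 * 3 = 6 (confirmed correct)
2. r2 = 3 + 4 = 7 (verified)
3. r3 = 6 + 4 = 10 (no discrepancy)
4. r1 = 4 + 7 = 11 (no discrepancy)
5. r3 = -(10) = -10 (verified)
6. r1 = 7 (matches)
7. r1 = -2 (exactly as logged)
8. r3 = -(-10) = 10 (consistent with the record)
9. r2 = -(7) = -7 (same as recorded)
10. r3 = 10 - -2 = 12 (verified)
11. r3 = 12 + -2 = 10 (verified)
Every step is consistent.

no error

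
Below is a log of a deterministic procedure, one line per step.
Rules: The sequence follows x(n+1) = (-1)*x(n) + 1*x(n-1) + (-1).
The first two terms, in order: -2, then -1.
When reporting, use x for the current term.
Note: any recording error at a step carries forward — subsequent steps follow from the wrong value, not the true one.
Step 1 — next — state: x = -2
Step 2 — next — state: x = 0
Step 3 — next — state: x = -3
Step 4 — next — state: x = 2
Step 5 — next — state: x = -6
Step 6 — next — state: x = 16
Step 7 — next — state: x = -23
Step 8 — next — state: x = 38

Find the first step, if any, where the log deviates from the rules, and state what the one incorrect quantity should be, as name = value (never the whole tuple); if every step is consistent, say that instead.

step 6, x = 7

Recomputing the run from the initial state:
step 1: x = -2
step 2: x = 0
step 3: x = -3
step 4: x = 2
step 5: x = -6
step 6: x = 7
step 7: x = -14
step 8: x = 20
The first disagreement with the log is at step 6, where the value should be x = 7.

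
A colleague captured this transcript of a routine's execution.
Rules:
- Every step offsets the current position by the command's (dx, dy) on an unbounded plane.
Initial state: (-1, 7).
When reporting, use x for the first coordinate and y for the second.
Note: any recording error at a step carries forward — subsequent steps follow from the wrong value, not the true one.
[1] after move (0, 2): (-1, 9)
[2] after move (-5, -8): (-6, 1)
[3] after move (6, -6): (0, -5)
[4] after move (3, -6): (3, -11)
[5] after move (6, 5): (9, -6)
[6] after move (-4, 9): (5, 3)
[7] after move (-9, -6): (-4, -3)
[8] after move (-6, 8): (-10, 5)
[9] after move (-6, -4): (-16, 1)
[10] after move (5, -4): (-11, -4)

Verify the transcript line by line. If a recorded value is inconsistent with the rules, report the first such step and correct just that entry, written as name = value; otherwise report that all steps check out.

Recomputing the run from the initial state:
step 1: x = -1, y = 9
step 2: x = -6, y = 1
step 3: x = 0, y = -5
step 4: x = 3, y = -11
step 5: x = 9, y = -6
step 6: x = 5, y = 3
step 7: x = -4, y = -3
step 8: x = -10, y = 5
step 9: x = -16, y = 1
step 10: x = -11, y = -3
The first disagreement with the transcript is at step 10, where the value should be y = -3.

step 10, y = -3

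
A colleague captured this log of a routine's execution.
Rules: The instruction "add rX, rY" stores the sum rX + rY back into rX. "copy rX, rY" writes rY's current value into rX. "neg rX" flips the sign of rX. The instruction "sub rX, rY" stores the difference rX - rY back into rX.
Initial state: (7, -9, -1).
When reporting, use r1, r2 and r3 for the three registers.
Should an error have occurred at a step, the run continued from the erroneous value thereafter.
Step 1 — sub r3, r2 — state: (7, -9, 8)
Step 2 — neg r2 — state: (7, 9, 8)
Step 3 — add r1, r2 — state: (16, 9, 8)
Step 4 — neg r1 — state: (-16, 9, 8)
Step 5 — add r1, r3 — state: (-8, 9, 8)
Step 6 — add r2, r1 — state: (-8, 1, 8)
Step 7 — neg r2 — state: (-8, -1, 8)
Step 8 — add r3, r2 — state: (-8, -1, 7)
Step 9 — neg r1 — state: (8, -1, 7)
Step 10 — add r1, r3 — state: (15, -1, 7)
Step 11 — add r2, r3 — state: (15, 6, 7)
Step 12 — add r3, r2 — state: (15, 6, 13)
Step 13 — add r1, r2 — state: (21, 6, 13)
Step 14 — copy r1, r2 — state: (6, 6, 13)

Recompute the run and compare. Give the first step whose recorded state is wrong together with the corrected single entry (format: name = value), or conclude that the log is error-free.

step 1: r3 = -1 - -9 = 8 -> in agreement
step 2: r2 = -(-9) = 9 -> exactly as logged
step 3: r1 = 7 + 9 = 16 -> same as recorded
step 4: r1 = -(16) = -16 -> agrees with the log
step 5: r1 = -16 + 8 = -8 -> matches
step 6: r2 = 9 + -8 = 1 -> consistent with the log
step 7: r2 = -(1) = -1 -> confirmed correct
step 8: r3 = 8 + -1 = 7 -> matches
step 9: r1 = -(-8) = 8 -> no discrepancy
step 10: r1 = 8 + 7 = 15 -> same as recorded
step 11: r2 = -1 + 7 = 6 -> same as recorded
step 12: r3 = 7 + 6 = 13 -> confirmed correct
step 13: r1 = 15 + 6 = 21 -> checks out
step 14: r1 = 6 -> consistent with the log
All steps check out; nothing to correct.

no error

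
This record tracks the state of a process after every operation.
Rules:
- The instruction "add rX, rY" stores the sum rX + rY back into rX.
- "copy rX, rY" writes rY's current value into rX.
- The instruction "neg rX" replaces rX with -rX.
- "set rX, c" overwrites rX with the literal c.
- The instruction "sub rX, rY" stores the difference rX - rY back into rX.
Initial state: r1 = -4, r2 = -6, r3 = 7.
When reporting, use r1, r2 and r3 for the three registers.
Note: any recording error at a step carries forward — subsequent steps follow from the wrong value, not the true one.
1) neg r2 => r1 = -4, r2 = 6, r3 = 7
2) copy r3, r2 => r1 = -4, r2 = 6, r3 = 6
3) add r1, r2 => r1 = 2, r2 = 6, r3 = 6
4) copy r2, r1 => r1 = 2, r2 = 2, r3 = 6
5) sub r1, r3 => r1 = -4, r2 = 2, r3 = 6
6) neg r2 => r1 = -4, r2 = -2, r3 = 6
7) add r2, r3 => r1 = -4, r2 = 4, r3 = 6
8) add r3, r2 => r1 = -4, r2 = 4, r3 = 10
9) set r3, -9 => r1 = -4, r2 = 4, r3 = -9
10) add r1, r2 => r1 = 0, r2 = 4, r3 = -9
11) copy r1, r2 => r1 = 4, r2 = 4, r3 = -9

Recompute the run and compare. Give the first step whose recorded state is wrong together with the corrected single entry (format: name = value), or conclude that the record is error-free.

no error

1. r2 = -(-6) = 6 (same as recorded)
2. r3 = 6 (matches)
3. r1 = -4 + 6 = 2 (no discrepancy)
4. r2 = 2 (confirmed correct)
5. r1 = 2 - 6 = -4 (no discrepancy)
6. r2 = -(2) = -2 (no discrepancy)
7. r2 = -2 + 6 = 4 (matches)
8. r3 = 6 + 4 = 10 (exactly as logged)
9. r3 = -9 (consistent with the record)
10. r1 = -4 + 4 = 0 (checks out)
11. r1 = 4 (no discrepancy)
No step deviates from the rules.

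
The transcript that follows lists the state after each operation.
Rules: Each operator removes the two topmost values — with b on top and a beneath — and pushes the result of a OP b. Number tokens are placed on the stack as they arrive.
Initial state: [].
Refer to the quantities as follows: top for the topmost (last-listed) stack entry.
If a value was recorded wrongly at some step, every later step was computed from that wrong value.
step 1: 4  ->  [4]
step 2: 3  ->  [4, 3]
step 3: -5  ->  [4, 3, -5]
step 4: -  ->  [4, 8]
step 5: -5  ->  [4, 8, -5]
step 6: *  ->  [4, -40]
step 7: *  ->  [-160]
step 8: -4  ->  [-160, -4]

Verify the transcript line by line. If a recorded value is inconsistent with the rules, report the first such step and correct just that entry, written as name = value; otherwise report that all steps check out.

Recomputing the run from the initial state:
step 1: [4]
step 2: [4, 3]
step 3: [4, 3, -5]
step 4: [4, 8]
step 5: [4, 8, -5]
step 6: [4, -40]
step 7: [-160]
step 8: [-160, -4]
This matches the transcript at every step.

no error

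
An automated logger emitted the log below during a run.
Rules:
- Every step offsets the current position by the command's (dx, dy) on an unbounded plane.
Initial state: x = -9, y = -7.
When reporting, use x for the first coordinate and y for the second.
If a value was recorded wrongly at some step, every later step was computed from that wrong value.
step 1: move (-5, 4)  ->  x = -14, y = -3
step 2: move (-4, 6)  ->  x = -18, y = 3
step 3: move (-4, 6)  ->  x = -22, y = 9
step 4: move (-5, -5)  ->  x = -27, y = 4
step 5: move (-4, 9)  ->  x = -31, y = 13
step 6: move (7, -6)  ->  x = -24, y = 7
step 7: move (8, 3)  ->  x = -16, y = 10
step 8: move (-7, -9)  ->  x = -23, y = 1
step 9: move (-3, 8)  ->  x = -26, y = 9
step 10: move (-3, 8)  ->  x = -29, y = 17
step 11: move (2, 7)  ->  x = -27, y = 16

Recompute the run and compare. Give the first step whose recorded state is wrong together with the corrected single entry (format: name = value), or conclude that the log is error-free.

Recomputing the run from the initial state:
step 1: x = -14, y = -3
step 2: x = -18, y = 3
step 3: x = -22, y = 9
step 4: x = -27, y = 4
step 5: x = -31, y = 13
step 6: x = -24, y = 7
step 7: x = -16, y = 10
step 8: x = -23, y = 1
step 9: x = -26, y = 9
step 10: x = -29, y = 17
step 11: x = -27, y = 24
The first disagreement with the log is at step 11, where the value should be y = 24.

step 11, y = 24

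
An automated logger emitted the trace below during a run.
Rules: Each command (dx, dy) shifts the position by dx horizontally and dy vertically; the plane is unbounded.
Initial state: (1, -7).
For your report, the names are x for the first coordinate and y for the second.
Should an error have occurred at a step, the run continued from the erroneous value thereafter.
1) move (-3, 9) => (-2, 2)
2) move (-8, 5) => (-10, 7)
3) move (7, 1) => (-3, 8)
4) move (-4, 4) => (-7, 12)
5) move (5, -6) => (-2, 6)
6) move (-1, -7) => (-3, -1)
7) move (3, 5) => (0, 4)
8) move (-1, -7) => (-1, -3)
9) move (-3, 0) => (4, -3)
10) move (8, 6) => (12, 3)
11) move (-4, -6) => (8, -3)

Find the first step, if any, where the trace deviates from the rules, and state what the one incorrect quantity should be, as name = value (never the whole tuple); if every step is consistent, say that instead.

step 9, x = -4

1. x = 1 + (-3) = -2, y = -7 + (9) = 2 (no discrepancy)
2. x = -2 + (-8) = -10, y = 2 + (5) = 7 (no discrepancy)
3. x = -10 + (7) = -3, y = 7 + (1) = 8 (matches)
4. x = -3 + (-4) = -7, y = 8 + (4) = 12 (in agreement)
5. x = -7 + (5) = -2, y = 12 + (-6) = 6 (agrees with the trace)
6. x = -2 + (-1) = -3, y = 6 + (-7) = -1 (matches)
7. x = -3 + (3) = 0, y = -1 + (5) = 4 (no discrepancy)
8. x = 0 + (-1) = -1, y = 4 + (-7) = -3 (same as recorded)
9. x = -1 + (-3) = -4, y = -3 + (0) = -3 (the trace has a different value)
The audit stops at step 9: the recorded entry is wrong and should be x = -4.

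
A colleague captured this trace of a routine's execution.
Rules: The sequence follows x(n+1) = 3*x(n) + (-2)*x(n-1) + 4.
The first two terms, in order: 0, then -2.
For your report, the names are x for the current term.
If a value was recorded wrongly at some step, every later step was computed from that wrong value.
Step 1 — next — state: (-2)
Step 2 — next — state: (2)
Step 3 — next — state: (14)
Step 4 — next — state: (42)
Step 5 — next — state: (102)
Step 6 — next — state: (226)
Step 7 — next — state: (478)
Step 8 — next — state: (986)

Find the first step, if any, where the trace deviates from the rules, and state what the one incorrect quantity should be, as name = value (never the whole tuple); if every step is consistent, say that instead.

no error

step 1: x = 3*(-2) + (-2)*(0) + (4) = -2 -> verified
step 2: x = 3*(-2) + (-2)*(-2) + (4) = 2 -> verified
step 3: x = 3*(2) + (-2)*(-2) + (4) = 14 -> verified
step 4: x = 3*(14) + (-2)*(2) + (4) = 42 -> checks out
step 5: x = 3*(42) + (-2)*(14) + (4) = 102 -> same as recorded
step 6: x = 3*(102) + (-2)*(42) + (4) = 226 -> checks out
step 7: x = 3*(226) + (-2)*(102) + (4) = 478 -> matches
step 8: x = 3*(478) + (-2)*(226) + (4) = 986 -> matches
Every step is consistent.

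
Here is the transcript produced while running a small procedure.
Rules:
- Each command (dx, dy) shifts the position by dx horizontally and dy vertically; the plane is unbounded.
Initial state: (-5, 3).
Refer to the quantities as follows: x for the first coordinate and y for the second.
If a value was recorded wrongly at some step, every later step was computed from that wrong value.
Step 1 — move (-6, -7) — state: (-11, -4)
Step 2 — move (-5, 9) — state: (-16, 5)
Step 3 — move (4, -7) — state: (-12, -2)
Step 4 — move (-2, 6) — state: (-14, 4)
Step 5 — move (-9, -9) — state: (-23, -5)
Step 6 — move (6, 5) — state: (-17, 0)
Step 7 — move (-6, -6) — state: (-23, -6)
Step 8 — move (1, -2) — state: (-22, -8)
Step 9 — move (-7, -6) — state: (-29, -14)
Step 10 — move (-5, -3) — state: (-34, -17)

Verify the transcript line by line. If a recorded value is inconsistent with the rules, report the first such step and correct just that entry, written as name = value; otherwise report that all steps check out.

no error

1. x = -5 + (-6) = -11, y = 3 + (-7) = -4 (agrees with the transcript)
2. x = -11 + (-5) = -16, y = -4 + (9) = 5 (in agreement)
3. x = -16 + (4) = -12, y = 5 + (-7) = -2 (matches)
4. x = -12 + (-2) = -14, y = -2 + (6) = 4 (exactly as logged)
5. x = -14 + (-9) = -23, y = 4 + (-9) = -5 (consistent with the transcript)
6. x = -23 + (6) = -17, y = -5 + (5) = 0 (matches)
7. x = -17 + (-6) = -23, y = 0 + (-6) = -6 (matches)
8. x = -23 + (1) = -22, y = -6 + (-2) = -8 (agrees with the transcript)
9. x = -22 + (-7) = -29, y = -8 + (-6) = -14 (same as recorded)
10. x = -29 + (-5) = -34, y = -14 + (-3) = -17 (consistent with the transcript)
The recomputation confirms every line.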